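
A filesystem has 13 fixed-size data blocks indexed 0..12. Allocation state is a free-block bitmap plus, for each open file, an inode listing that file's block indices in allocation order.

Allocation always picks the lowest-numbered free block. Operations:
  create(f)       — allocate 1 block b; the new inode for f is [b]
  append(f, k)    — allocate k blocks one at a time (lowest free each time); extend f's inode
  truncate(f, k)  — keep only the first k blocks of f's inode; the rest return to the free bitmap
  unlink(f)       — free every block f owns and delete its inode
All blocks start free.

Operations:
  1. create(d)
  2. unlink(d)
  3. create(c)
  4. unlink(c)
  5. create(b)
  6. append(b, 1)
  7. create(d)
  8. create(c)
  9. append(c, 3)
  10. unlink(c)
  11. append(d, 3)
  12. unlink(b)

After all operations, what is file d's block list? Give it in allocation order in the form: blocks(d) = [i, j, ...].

blocks(d) = [2, 3, 4, 5]

[1] create(d) — d=0 (map F............)
[2] unlink(d) —  (map .............)
[3] create(c) — c=0 (map F............)
[4] unlink(c) —  (map .............)
[5] create(b) — b=0 (map F............)
[6] append(b, 1) — b=0,1 (map FF...........)
[7] create(d) — b=0,1 d=2 (map FFF..........)
[8] create(c) — b=0,1 c=3 d=2 (map FFFF.........)
[9] append(c, 3) — b=0,1 c=3,4,5,6 d=2 (map FFFFFFF......)
[10] unlink(c) — b=0,1 d=2 (map FFF..........)
[11] append(d, 3) — b=0,1 d=2,3,4,5 (map FFFFFF.......)
[12] unlink(b) — d=2,3,4,5 (map ..FFFF.......)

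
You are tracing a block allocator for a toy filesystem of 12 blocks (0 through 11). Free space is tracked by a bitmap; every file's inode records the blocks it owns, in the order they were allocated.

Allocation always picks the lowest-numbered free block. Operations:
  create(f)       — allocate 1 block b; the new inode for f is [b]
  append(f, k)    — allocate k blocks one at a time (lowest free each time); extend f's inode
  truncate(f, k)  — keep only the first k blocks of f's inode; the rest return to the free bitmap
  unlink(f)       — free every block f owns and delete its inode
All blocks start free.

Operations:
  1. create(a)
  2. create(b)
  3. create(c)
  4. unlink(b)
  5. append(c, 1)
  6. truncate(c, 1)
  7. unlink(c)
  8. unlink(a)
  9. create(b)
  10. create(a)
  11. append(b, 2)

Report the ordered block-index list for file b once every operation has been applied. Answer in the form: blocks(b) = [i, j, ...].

blocks(b) = [0, 2, 3]

create(a): bitmap=F........... | a=[0]
create(b): bitmap=FF.......... | a=[0] b=[1]
create(c): bitmap=FFF......... | a=[0] b=[1] c=[2]
unlink(b): bitmap=F.F......... | a=[0] c=[2]
append(c, 1): bitmap=FFF......... | a=[0] c=[2, 1]
truncate(c, 1): bitmap=F.F......... | a=[0] c=[2]
unlink(c): bitmap=F........... | a=[0]
unlink(a): bitmap=............ | 
create(b): bitmap=F........... | b=[0]
create(a): bitmap=FF.......... | a=[1] b=[0]
append(b, 2): bitmap=FFFF........ | a=[1] b=[0, 2, 3]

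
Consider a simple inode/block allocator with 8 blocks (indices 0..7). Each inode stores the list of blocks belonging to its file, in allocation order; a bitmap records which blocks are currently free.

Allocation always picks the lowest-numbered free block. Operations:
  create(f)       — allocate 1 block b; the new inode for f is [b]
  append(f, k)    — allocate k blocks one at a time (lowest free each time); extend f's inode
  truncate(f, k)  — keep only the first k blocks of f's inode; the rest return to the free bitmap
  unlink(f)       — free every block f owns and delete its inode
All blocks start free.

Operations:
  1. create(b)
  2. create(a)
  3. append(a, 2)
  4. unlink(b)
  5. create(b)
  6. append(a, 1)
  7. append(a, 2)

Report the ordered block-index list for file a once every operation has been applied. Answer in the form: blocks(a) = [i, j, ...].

blocks(a) = [1, 2, 3, 4, 5, 6]

  1. create(b)  ⇒  F.......  {b→[0]}
  2. create(a)  ⇒  FF......  {a→[1]; b→[0]}
  3. append(a, 2)  ⇒  FFFF....  {a→[1, 2, 3]; b→[0]}
  4. unlink(b)  ⇒  .FFF....  {a→[1, 2, 3]}
  5. create(b)  ⇒  FFFF....  {a→[1, 2, 3]; b→[0]}
  6. append(a, 1)  ⇒  FFFFF...  {a→[1, 2, 3, 4]; b→[0]}
  7. append(a, 2)  ⇒  FFFFFFF.  {a→[1, 2, 3, 4, 5, 6]; b→[0]}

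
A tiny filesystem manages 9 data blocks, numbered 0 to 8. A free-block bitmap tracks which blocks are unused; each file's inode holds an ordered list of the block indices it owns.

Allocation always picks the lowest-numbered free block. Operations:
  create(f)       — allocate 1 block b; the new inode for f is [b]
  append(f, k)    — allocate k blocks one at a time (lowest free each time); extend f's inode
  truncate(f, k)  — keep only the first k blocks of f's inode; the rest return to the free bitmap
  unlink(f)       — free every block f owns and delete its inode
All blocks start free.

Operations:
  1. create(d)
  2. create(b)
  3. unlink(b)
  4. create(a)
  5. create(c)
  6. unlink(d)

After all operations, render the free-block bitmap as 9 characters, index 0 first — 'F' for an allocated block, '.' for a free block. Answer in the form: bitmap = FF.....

[1] create(d) — d=0 (map F........)
[2] create(b) — b=1 d=0 (map FF.......)
[3] unlink(b) — d=0 (map F........)
[4] create(a) — a=1 d=0 (map FF.......)
[5] create(c) — a=1 c=2 d=0 (map FFF......)
[6] unlink(d) — a=1 c=2 (map .FF......)

bitmap = .FF......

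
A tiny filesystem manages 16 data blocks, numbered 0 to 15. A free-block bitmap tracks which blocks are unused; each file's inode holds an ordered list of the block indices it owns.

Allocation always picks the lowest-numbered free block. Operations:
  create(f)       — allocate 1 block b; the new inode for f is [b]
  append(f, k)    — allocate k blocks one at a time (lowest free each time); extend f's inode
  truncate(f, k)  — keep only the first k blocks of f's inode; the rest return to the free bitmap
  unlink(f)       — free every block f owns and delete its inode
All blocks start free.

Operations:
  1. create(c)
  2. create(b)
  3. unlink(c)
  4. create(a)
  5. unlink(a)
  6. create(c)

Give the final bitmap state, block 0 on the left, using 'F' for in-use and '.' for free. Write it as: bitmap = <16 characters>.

bitmap = FF..............

after create(c) → c:[0]  free=[F...............]
after create(b) → b:[1], c:[0]  free=[FF..............]
after unlink(c) → b:[1]  free=[.F..............]
after create(a) → a:[0], b:[1]  free=[FF..............]
after unlink(a) → b:[1]  free=[.F..............]
after create(c) → b:[1], c:[0]  free=[FF..............]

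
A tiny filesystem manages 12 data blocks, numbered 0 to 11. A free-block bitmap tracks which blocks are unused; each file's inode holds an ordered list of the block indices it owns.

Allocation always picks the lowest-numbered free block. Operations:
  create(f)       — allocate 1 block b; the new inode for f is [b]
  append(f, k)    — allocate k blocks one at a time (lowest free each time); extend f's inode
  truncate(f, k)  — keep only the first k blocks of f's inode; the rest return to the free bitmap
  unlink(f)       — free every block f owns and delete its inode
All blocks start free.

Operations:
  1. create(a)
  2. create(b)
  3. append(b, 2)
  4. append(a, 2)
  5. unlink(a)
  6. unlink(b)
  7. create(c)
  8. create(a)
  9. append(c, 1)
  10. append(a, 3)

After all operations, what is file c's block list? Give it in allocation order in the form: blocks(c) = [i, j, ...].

blocks(c) = [0, 2]

  1. create(a)  ⇒  F...........  {a→[0]}
  2. create(b)  ⇒  FF..........  {a→[0]; b→[1]}
  3. append(b, 2)  ⇒  FFFF........  {a→[0]; b→[1, 2, 3]}
  4. append(a, 2)  ⇒  FFFFFF......  {a→[0, 4, 5]; b→[1, 2, 3]}
  5. unlink(a)  ⇒  .FFF........  {b→[1, 2, 3]}
  6. unlink(b)  ⇒  ............  {}
  7. create(c)  ⇒  F...........  {c→[0]}
  8. create(a)  ⇒  FF..........  {a→[1]; c→[0]}
  9. append(c, 1)  ⇒  FFF.........  {a→[1]; c→[0, 2]}
  10. append(a, 3)  ⇒  FFFFFF......  {a→[1, 3, 4, 5]; c→[0, 2]}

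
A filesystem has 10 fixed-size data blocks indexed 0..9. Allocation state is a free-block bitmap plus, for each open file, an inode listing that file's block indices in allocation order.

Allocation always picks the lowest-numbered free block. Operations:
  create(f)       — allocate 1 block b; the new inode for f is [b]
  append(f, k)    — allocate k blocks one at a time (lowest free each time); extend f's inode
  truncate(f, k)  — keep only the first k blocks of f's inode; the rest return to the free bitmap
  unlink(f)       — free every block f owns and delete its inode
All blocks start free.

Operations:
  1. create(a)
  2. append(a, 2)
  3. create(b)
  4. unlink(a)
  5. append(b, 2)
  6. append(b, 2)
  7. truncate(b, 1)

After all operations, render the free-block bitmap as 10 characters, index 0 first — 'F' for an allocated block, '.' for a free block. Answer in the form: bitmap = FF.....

bitmap = ...F......

after create(a) → a:[0]  free=[F.........]
after append(a, 2) → a:[0, 1, 2]  free=[FFF.......]
after create(b) → a:[0, 1, 2], b:[3]  free=[FFFF......]
after unlink(a) → b:[3]  free=[...F......]
after append(b, 2) → b:[3, 0, 1]  free=[FF.F......]
after append(b, 2) → b:[3, 0, 1, 2, 4]  free=[FFFFF.....]
after truncate(b, 1) → b:[3]  free=[...F......]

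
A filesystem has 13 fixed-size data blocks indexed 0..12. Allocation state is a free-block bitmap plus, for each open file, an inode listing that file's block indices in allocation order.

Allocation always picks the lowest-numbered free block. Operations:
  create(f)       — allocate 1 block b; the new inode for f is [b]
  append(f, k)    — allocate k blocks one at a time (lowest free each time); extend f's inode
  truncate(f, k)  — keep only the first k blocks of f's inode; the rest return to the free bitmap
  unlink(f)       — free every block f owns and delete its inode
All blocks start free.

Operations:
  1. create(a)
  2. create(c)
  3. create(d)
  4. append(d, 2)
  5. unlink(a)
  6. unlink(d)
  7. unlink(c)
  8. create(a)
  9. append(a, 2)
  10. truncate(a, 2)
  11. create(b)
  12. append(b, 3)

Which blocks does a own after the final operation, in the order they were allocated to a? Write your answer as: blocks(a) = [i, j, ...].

  1. create(a)  ⇒  F............  {a→[0]}
  2. create(c)  ⇒  FF...........  {a→[0]; c→[1]}
  3. create(d)  ⇒  FFF..........  {a→[0]; c→[1]; d→[2]}
  4. append(d, 2)  ⇒  FFFFF........  {a→[0]; c→[1]; d→[2, 3, 4]}
  5. unlink(a)  ⇒  .FFFF........  {c→[1]; d→[2, 3, 4]}
  6. unlink(d)  ⇒  .F...........  {c→[1]}
  7. unlink(c)  ⇒  .............  {}
  8. create(a)  ⇒  F............  {a→[0]}
  9. append(a, 2)  ⇒  FFF..........  {a→[0, 1, 2]}
  10. truncate(a, 2)  ⇒  FF...........  {a→[0, 1]}
  11. create(b)  ⇒  FFF..........  {a→[0, 1]; b→[2]}
  12. append(b, 3)  ⇒  FFFFFF.......  {a→[0, 1]; b→[2, 3, 4, 5]}

blocks(a) = [0, 1]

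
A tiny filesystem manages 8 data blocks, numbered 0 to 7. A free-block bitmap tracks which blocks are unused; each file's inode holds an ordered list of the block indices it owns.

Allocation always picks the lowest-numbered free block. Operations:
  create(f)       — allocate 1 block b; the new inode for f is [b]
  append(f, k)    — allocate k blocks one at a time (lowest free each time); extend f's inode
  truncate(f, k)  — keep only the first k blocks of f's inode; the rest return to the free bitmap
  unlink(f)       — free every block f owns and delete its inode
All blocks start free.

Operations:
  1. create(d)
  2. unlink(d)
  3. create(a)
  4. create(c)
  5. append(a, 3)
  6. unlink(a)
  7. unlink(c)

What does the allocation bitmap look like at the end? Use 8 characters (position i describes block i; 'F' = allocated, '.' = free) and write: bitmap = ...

bitmap = ........

create(d): bitmap=F....... | d=[0]
unlink(d): bitmap=........ | 
create(a): bitmap=F....... | a=[0]
create(c): bitmap=FF...... | a=[0] c=[1]
append(a, 3): bitmap=FFFFF... | a=[0, 2, 3, 4] c=[1]
unlink(a): bitmap=.F...... | c=[1]
unlink(c): bitmap=........ | 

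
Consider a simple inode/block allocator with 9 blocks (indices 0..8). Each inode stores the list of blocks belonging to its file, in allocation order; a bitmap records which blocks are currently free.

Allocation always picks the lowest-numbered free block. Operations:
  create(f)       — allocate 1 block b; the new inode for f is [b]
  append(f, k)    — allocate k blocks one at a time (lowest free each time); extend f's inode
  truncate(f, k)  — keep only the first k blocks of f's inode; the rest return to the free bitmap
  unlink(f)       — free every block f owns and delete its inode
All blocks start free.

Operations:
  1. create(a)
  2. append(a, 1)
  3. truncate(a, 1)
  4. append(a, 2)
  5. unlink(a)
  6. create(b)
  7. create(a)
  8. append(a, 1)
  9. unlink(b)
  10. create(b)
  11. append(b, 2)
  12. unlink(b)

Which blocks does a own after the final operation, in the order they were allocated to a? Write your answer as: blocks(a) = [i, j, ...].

blocks(a) = [1, 2]

after create(a) → a:[0]  free=[F........]
after append(a, 1) → a:[0, 1]  free=[FF.......]
after truncate(a, 1) → a:[0]  free=[F........]
after append(a, 2) → a:[0, 1, 2]  free=[FFF......]
after unlink(a) →   free=[.........]
after create(b) → b:[0]  free=[F........]
after create(a) → a:[1], b:[0]  free=[FF.......]
after append(a, 1) → a:[1, 2], b:[0]  free=[FFF......]
after unlink(b) → a:[1, 2]  free=[.FF......]
after create(b) → a:[1, 2], b:[0]  free=[FFF......]
after append(b, 2) → a:[1, 2], b:[0, 3, 4]  free=[FFFFF....]
after unlink(b) → a:[1, 2]  free=[.FF......]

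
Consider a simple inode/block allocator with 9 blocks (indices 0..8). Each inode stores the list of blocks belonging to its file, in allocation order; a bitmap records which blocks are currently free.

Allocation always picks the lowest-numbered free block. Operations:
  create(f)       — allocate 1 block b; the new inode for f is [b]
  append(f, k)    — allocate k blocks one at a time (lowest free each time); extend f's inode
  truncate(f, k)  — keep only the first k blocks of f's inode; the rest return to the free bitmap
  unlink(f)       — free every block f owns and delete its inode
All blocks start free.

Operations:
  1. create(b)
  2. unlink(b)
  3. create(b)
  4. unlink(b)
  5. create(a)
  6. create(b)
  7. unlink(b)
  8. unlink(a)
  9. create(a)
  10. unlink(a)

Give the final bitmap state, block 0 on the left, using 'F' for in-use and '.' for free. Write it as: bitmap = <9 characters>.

[1] create(b) — b=0 (map F........)
[2] unlink(b) —  (map .........)
[3] create(b) — b=0 (map F........)
[4] unlink(b) —  (map .........)
[5] create(a) — a=0 (map F........)
[6] create(b) — a=0 b=1 (map FF.......)
[7] unlink(b) — a=0 (map F........)
[8] unlink(a) —  (map .........)
[9] create(a) — a=0 (map F........)
[10] unlink(a) —  (map .........)

bitmap = .........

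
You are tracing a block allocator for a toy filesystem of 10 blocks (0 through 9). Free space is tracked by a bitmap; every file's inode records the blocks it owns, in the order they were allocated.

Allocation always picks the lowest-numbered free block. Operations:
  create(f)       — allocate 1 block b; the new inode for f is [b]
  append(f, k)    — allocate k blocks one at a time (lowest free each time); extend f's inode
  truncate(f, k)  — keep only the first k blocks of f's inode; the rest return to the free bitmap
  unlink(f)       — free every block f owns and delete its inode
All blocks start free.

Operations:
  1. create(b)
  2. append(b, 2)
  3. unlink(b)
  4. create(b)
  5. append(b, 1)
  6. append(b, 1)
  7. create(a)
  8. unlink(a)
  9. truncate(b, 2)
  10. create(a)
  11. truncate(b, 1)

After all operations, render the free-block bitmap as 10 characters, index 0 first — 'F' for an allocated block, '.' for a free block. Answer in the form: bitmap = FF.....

after create(b) → b:[0]  free=[F.........]
after append(b, 2) → b:[0, 1, 2]  free=[FFF.......]
after unlink(b) →   free=[..........]
after create(b) → b:[0]  free=[F.........]
after append(b, 1) → b:[0, 1]  free=[FF........]
after append(b, 1) → b:[0, 1, 2]  free=[FFF.......]
after create(a) → a:[3], b:[0, 1, 2]  free=[FFFF......]
after unlink(a) → b:[0, 1, 2]  free=[FFF.......]
after truncate(b, 2) → b:[0, 1]  free=[FF........]
after create(a) → a:[2], b:[0, 1]  free=[FFF.......]
after truncate(b, 1) → a:[2], b:[0]  free=[F.F.......]

bitmap = F.F.......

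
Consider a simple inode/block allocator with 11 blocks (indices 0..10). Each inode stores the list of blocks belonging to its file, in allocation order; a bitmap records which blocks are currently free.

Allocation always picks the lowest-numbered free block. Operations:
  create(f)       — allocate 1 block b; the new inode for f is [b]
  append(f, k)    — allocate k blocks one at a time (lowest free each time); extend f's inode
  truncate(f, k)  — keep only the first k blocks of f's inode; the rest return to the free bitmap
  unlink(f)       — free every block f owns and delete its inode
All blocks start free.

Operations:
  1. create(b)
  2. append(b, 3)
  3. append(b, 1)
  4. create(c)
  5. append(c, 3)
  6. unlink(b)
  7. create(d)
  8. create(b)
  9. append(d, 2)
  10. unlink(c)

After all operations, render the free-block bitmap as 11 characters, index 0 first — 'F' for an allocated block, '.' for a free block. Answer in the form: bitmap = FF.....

[1] create(b) — b=0 (map F..........)
[2] append(b, 3) — b=0,1,2,3 (map FFFF.......)
[3] append(b, 1) — b=0,1,2,3,4 (map FFFFF......)
[4] create(c) — b=0,1,2,3,4 c=5 (map FFFFFF.....)
[5] append(c, 3) — b=0,1,2,3,4 c=5,6,7,8 (map FFFFFFFFF..)
[6] unlink(b) — c=5,6,7,8 (map .....FFFF..)
[7] create(d) — c=5,6,7,8 d=0 (map F....FFFF..)
[8] create(b) — b=1 c=5,6,7,8 d=0 (map FF...FFFF..)
[9] append(d, 2) — b=1 c=5,6,7,8 d=0,2,3 (map FFFF.FFFF..)
[10] unlink(c) — b=1 d=0,2,3 (map FFFF.......)

bitmap = FFFF.......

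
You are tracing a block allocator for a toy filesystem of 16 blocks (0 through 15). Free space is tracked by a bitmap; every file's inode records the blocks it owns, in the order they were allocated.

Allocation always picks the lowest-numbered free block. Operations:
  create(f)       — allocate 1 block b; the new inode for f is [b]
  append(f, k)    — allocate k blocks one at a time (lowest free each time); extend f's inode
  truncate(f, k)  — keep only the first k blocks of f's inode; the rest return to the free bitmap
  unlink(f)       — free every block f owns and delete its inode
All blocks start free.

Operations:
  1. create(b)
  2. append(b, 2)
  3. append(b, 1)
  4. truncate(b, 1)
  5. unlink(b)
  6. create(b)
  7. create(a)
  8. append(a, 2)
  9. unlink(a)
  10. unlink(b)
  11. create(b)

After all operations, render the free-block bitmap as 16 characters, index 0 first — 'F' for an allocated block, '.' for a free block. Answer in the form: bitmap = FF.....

[1] create(b) — b=0 (map F...............)
[2] append(b, 2) — b=0,1,2 (map FFF.............)
[3] append(b, 1) — b=0,1,2,3 (map FFFF............)
[4] truncate(b, 1) — b=0 (map F...............)
[5] unlink(b) —  (map ................)
[6] create(b) — b=0 (map F...............)
[7] create(a) — a=1 b=0 (map FF..............)
[8] append(a, 2) — a=1,2,3 b=0 (map FFFF............)
[9] unlink(a) — b=0 (map F...............)
[10] unlink(b) —  (map ................)
[11] create(b) — b=0 (map F...............)

bitmap = F...............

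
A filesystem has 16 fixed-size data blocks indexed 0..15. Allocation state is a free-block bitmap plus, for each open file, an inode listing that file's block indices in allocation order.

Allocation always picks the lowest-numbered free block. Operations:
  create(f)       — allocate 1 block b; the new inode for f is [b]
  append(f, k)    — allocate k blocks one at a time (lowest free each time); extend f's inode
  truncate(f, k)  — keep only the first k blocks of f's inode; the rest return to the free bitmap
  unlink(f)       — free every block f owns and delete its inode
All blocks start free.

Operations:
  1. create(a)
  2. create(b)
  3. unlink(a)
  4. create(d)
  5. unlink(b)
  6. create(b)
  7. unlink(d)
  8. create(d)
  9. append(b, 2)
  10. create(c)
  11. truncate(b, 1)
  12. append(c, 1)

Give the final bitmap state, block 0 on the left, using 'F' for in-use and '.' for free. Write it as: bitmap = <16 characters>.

bitmap = FFF.F...........

create(a): bitmap=F............... | a=[0]
create(b): bitmap=FF.............. | a=[0] b=[1]
unlink(a): bitmap=.F.............. | b=[1]
create(d): bitmap=FF.............. | b=[1] d=[0]
unlink(b): bitmap=F............... | d=[0]
create(b): bitmap=FF.............. | b=[1] d=[0]
unlink(d): bitmap=.F.............. | b=[1]
create(d): bitmap=FF.............. | b=[1] d=[0]
append(b, 2): bitmap=FFFF............ | b=[1, 2, 3] d=[0]
create(c): bitmap=FFFFF........... | b=[1, 2, 3] c=[4] d=[0]
truncate(b, 1): bitmap=FF..F........... | b=[1] c=[4] d=[0]
append(c, 1): bitmap=FFF.F........... | b=[1] c=[4, 2] d=[0]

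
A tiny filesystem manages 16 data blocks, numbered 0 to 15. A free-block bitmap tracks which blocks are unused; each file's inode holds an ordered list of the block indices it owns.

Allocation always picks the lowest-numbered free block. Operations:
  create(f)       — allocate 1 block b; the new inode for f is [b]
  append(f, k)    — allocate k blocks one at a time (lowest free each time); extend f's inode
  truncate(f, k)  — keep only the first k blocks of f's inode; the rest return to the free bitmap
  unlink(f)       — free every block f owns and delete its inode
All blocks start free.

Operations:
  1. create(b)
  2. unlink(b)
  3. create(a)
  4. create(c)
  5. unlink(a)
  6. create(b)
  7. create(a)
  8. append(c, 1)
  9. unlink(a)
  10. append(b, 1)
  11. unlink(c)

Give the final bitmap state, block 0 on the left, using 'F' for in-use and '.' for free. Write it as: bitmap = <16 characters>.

bitmap = F.F.............

after create(b) → b:[0]  free=[F...............]
after unlink(b) →   free=[................]
after create(a) → a:[0]  free=[F...............]
after create(c) → a:[0], c:[1]  free=[FF..............]
after unlink(a) → c:[1]  free=[.F..............]
after create(b) → b:[0], c:[1]  free=[FF..............]
after create(a) → a:[2], b:[0], c:[1]  free=[FFF.............]
after append(c, 1) → a:[2], b:[0], c:[1, 3]  free=[FFFF............]
after unlink(a) → b:[0], c:[1, 3]  free=[FF.F............]
after append(b, 1) → b:[0, 2], c:[1, 3]  free=[FFFF............]
after unlink(c) → b:[0, 2]  free=[F.F.............]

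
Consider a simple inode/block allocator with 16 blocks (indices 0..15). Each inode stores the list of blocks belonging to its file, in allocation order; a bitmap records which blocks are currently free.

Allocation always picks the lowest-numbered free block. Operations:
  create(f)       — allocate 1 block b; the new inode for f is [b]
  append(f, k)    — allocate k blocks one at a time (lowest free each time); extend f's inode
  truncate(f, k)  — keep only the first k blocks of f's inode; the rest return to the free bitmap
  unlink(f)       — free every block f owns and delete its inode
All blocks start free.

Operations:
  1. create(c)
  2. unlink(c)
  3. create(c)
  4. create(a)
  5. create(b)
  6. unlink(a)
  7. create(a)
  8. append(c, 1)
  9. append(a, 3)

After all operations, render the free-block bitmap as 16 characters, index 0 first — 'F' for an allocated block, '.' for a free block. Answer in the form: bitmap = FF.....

bitmap = FFFFFFF.........

[1] create(c) — c=0 (map F...............)
[2] unlink(c) —  (map ................)
[3] create(c) — c=0 (map F...............)
[4] create(a) — a=1 c=0 (map FF..............)
[5] create(b) — a=1 b=2 c=0 (map FFF.............)
[6] unlink(a) — b=2 c=0 (map F.F.............)
[7] create(a) — a=1 b=2 c=0 (map FFF.............)
[8] append(c, 1) — a=1 b=2 c=0,3 (map FFFF............)
[9] append(a, 3) — a=1,4,5,6 b=2 c=0,3 (map FFFFFFF.........)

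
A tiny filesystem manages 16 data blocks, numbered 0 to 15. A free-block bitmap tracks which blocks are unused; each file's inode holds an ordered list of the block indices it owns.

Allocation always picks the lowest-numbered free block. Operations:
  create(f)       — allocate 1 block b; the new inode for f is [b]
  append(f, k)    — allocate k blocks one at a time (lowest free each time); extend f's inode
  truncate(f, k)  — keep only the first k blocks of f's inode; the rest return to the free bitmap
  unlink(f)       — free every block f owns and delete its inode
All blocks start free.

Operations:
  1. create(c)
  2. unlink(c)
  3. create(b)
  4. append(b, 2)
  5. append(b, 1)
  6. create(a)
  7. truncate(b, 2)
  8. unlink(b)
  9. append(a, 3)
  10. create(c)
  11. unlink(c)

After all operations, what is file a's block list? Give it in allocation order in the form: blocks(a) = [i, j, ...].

blocks(a) = [4, 0, 1, 2]

  1. create(c)  ⇒  F...............  {c→[0]}
  2. unlink(c)  ⇒  ................  {}
  3. create(b)  ⇒  F...............  {b→[0]}
  4. append(b, 2)  ⇒  FFF.............  {b→[0, 1, 2]}
  5. append(b, 1)  ⇒  FFFF............  {b→[0, 1, 2, 3]}
  6. create(a)  ⇒  FFFFF...........  {a→[4]; b→[0, 1, 2, 3]}
  7. truncate(b, 2)  ⇒  FF..F...........  {a→[4]; b→[0, 1]}
  8. unlink(b)  ⇒  ....F...........  {a→[4]}
  9. append(a, 3)  ⇒  FFF.F...........  {a→[4, 0, 1, 2]}
  10. create(c)  ⇒  FFFFF...........  {a→[4, 0, 1, 2]; c→[3]}
  11. unlink(c)  ⇒  FFF.F...........  {a→[4, 0, 1, 2]}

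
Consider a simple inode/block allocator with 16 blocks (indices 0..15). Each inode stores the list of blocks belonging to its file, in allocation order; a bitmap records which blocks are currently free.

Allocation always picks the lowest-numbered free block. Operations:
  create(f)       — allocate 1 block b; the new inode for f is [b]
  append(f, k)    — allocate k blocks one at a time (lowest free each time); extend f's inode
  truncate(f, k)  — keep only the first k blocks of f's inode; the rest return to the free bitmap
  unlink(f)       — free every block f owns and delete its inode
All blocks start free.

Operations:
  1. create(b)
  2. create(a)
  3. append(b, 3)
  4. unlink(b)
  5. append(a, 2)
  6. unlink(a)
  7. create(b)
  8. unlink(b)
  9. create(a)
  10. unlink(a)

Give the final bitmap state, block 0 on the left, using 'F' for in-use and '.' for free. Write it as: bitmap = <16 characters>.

[1] create(b) — b=0 (map F...............)
[2] create(a) — a=1 b=0 (map FF..............)
[3] append(b, 3) — a=1 b=0,2,3,4 (map FFFFF...........)
[4] unlink(b) — a=1 (map .F..............)
[5] append(a, 2) — a=1,0,2 (map FFF.............)
[6] unlink(a) —  (map ................)
[7] create(b) — b=0 (map F...............)
[8] unlink(b) —  (map ................)
[9] create(a) — a=0 (map F...............)
[10] unlink(a) —  (map ................)

bitmap = ................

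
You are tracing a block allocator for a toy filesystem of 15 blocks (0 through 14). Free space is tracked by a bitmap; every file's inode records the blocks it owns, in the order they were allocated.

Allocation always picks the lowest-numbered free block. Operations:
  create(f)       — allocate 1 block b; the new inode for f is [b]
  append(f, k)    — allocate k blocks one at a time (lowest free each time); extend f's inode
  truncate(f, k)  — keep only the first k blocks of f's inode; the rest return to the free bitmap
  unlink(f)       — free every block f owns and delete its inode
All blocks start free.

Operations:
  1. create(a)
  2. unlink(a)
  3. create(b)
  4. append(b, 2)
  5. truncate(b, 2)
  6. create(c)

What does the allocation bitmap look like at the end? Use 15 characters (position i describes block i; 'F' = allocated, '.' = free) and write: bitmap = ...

bitmap = FFF............

[1] create(a) — a=0 (map F..............)
[2] unlink(a) —  (map ...............)
[3] create(b) — b=0 (map F..............)
[4] append(b, 2) — b=0,1,2 (map FFF............)
[5] truncate(b, 2) — b=0,1 (map FF.............)
[6] create(c) — b=0,1 c=2 (map FFF............)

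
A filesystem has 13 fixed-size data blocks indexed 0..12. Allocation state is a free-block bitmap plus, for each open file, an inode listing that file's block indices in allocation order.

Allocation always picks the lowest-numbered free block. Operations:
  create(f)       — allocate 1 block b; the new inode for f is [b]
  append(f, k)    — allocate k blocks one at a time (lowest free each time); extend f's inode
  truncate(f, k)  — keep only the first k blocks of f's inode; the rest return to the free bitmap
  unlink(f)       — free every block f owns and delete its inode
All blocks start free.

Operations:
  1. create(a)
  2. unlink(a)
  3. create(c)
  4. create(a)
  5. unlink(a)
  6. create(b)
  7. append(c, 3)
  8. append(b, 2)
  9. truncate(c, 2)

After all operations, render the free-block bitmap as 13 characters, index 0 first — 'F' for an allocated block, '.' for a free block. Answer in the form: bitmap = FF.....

bitmap = FFF..FF......

[1] create(a) — a=0 (map F............)
[2] unlink(a) —  (map .............)
[3] create(c) — c=0 (map F............)
[4] create(a) — a=1 c=0 (map FF...........)
[5] unlink(a) — c=0 (map F............)
[6] create(b) — b=1 c=0 (map FF...........)
[7] append(c, 3) — b=1 c=0,2,3,4 (map FFFFF........)
[8] append(b, 2) — b=1,5,6 c=0,2,3,4 (map FFFFFFF......)
[9] truncate(c, 2) — b=1,5,6 c=0,2 (map FFF..FF......)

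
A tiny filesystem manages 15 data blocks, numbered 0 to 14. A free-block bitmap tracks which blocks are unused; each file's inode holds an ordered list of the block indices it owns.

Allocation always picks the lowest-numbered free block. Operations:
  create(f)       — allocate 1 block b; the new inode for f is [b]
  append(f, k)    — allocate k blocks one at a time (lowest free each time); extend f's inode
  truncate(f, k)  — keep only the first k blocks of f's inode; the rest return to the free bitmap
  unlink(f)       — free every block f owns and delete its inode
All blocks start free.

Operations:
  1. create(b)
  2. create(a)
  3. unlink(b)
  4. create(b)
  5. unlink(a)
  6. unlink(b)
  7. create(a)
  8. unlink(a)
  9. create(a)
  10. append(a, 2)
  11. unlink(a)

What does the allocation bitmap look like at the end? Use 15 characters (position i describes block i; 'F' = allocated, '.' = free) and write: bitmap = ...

bitmap = ...............

after create(b) → b:[0]  free=[F..............]
after create(a) → a:[1], b:[0]  free=[FF.............]
after unlink(b) → a:[1]  free=[.F.............]
after create(b) → a:[1], b:[0]  free=[FF.............]
after unlink(a) → b:[0]  free=[F..............]
after unlink(b) →   free=[...............]
after create(a) → a:[0]  free=[F..............]
after unlink(a) →   free=[...............]
after create(a) → a:[0]  free=[F..............]
after append(a, 2) → a:[0, 1, 2]  free=[FFF............]
after unlink(a) →   free=[...............]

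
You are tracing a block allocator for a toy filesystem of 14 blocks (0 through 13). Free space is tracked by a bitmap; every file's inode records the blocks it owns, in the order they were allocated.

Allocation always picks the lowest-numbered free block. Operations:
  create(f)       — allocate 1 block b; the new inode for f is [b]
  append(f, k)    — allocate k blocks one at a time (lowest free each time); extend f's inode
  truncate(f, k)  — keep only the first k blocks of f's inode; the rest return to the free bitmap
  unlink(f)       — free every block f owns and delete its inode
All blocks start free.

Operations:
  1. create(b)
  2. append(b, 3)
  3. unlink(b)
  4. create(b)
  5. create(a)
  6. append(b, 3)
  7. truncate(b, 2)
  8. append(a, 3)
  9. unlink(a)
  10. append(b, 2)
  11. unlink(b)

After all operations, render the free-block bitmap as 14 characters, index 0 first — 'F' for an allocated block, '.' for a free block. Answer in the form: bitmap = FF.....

bitmap = ..............

[1] create(b) — b=0 (map F.............)
[2] append(b, 3) — b=0,1,2,3 (map FFFF..........)
[3] unlink(b) —  (map ..............)
[4] create(b) — b=0 (map F.............)
[5] create(a) — a=1 b=0 (map FF............)
[6] append(b, 3) — a=1 b=0,2,3,4 (map FFFFF.........)
[7] truncate(b, 2) — a=1 b=0,2 (map FFF...........)
[8] append(a, 3) — a=1,3,4,5 b=0,2 (map FFFFFF........)
[9] unlink(a) — b=0,2 (map F.F...........)
[10] append(b, 2) — b=0,2,1,3 (map FFFF..........)
[11] unlink(b) —  (map ..............)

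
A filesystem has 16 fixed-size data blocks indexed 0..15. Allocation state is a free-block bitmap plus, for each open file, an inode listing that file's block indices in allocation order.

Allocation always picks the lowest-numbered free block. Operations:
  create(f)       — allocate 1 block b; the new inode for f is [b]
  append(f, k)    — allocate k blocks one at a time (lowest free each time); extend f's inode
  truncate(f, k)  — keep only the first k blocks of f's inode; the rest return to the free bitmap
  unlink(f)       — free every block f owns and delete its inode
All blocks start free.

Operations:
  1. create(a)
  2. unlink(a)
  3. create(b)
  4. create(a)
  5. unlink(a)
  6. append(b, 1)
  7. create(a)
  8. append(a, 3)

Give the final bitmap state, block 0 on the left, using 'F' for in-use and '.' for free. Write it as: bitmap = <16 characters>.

create(a): bitmap=F............... | a=[0]
unlink(a): bitmap=................ | 
create(b): bitmap=F............... | b=[0]
create(a): bitmap=FF.............. | a=[1] b=[0]
unlink(a): bitmap=F............... | b=[0]
append(b, 1): bitmap=FF.............. | b=[0, 1]
create(a): bitmap=FFF............. | a=[2] b=[0, 1]
append(a, 3): bitmap=FFFFFF.......... | a=[2, 3, 4, 5] b=[0, 1]

bitmap = FFFFFF..........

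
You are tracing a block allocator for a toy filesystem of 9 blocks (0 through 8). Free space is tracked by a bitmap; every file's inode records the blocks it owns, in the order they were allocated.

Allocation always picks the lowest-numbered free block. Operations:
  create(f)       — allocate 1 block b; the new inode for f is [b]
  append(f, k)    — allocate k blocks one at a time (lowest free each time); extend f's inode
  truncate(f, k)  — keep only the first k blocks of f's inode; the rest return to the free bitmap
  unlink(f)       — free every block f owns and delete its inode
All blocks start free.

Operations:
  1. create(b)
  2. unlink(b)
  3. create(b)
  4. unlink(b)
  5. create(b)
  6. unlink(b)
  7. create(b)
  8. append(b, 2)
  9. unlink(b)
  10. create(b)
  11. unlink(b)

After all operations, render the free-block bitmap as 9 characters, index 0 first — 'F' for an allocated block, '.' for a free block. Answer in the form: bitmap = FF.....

[1] create(b) — b=0 (map F........)
[2] unlink(b) —  (map .........)
[3] create(b) — b=0 (map F........)
[4] unlink(b) —  (map .........)
[5] create(b) — b=0 (map F........)
[6] unlink(b) —  (map .........)
[7] create(b) — b=0 (map F........)
[8] append(b, 2) — b=0,1,2 (map FFF......)
[9] unlink(b) —  (map .........)
[10] create(b) — b=0 (map F........)
[11] unlink(b) —  (map .........)

bitmap = .........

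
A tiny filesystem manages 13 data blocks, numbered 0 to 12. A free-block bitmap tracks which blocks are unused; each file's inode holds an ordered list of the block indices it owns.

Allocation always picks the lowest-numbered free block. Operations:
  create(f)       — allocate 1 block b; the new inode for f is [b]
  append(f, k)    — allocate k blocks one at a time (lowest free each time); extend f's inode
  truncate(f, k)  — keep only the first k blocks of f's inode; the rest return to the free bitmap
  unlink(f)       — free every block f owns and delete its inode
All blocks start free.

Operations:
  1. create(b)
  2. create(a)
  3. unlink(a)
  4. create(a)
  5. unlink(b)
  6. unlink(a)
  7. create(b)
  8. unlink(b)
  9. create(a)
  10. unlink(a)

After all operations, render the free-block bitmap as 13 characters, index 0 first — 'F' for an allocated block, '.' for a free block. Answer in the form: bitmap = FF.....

bitmap = .............

create(b): bitmap=F............ | b=[0]
create(a): bitmap=FF........... | a=[1] b=[0]
unlink(a): bitmap=F............ | b=[0]
create(a): bitmap=FF........... | a=[1] b=[0]
unlink(b): bitmap=.F........... | a=[1]
unlink(a): bitmap=............. | 
create(b): bitmap=F............ | b=[0]
unlink(b): bitmap=............. | 
create(a): bitmap=F............ | a=[0]
unlink(a): bitmap=............. | 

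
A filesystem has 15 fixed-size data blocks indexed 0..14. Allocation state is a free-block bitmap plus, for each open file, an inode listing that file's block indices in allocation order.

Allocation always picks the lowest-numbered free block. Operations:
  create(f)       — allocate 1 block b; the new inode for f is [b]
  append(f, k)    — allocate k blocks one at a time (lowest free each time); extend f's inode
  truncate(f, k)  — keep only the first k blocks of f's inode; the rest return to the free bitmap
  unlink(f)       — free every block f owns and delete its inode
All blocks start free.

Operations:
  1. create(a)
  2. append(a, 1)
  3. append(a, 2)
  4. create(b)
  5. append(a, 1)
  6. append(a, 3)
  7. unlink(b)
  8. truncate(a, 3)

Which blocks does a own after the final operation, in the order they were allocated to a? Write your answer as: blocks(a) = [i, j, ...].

create(a): bitmap=F.............. | a=[0]
append(a, 1): bitmap=FF............. | a=[0, 1]
append(a, 2): bitmap=FFFF........... | a=[0, 1, 2, 3]
create(b): bitmap=FFFFF.......... | a=[0, 1, 2, 3] b=[4]
append(a, 1): bitmap=FFFFFF......... | a=[0, 1, 2, 3, 5] b=[4]
append(a, 3): bitmap=FFFFFFFFF...... | a=[0, 1, 2, 3, 5, 6, 7, 8] b=[4]
unlink(b): bitmap=FFFF.FFFF...... | a=[0, 1, 2, 3, 5, 6, 7, 8]
truncate(a, 3): bitmap=FFF............ | a=[0, 1, 2]

blocks(a) = [0, 1, 2]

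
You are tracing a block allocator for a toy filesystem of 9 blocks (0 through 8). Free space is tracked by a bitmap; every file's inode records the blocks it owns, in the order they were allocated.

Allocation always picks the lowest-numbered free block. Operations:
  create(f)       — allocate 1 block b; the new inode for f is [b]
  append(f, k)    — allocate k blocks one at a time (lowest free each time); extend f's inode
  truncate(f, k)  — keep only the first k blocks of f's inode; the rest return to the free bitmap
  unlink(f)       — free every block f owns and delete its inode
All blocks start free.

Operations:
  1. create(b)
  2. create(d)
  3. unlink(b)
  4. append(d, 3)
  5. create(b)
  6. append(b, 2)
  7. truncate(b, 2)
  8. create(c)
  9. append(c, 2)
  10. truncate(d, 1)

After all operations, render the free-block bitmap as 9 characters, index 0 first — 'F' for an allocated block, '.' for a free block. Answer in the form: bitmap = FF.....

[1] create(b) — b=0 (map F........)
[2] create(d) — b=0 d=1 (map FF.......)
[3] unlink(b) — d=1 (map .F.......)
[4] append(d, 3) — d=1,0,2,3 (map FFFF.....)
[5] create(b) — b=4 d=1,0,2,3 (map FFFFF....)
[6] append(b, 2) — b=4,5,6 d=1,0,2,3 (map FFFFFFF..)
[7] truncate(b, 2) — b=4,5 d=1,0,2,3 (map FFFFFF...)
[8] create(c) — b=4,5 c=6 d=1,0,2,3 (map FFFFFFF..)
[9] append(c, 2) — b=4,5 c=6,7,8 d=1,0,2,3 (map FFFFFFFFF)
[10] truncate(d, 1) — b=4,5 c=6,7,8 d=1 (map .F..FFFFF)

bitmap = .F..FFFFF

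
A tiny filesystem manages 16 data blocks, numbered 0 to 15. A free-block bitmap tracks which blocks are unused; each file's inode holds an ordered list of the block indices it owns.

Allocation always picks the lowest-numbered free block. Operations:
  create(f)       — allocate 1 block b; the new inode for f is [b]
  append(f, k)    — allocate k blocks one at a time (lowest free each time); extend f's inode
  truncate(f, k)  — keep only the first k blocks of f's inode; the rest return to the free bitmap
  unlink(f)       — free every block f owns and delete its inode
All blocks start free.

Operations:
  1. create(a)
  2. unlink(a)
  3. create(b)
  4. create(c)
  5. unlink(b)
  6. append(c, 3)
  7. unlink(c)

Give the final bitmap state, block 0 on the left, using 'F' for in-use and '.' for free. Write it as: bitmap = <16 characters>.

bitmap = ................

  1. create(a)  ⇒  F...............  {a→[0]}
  2. unlink(a)  ⇒  ................  {}
  3. create(b)  ⇒  F...............  {b→[0]}
  4. create(c)  ⇒  FF..............  {b→[0]; c→[1]}
  5. unlink(b)  ⇒  .F..............  {c→[1]}
  6. append(c, 3)  ⇒  FFFF............  {c→[1, 0, 2, 3]}
  7. unlink(c)  ⇒  ................  {}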